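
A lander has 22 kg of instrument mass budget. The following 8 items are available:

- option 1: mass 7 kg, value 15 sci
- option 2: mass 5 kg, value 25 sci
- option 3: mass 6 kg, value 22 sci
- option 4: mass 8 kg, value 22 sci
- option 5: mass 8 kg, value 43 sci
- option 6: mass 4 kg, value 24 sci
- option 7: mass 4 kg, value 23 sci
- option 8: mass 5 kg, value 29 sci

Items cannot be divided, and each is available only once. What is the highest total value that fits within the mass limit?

Check high-value combinations within 22 kg:
- option 2+option 5+option 6+option 8: mass 5+8+4+5=22, value 25+43+24+29=121
- option 2+option 5+option 7+option 8: mass 5+8+4+5=22, value 25+43+23+29=120
- option 5+option 6+option 7+option 8: mass 8+4+4+5=21, value 43+24+23+29=119
Best: 121 sci.

121 sci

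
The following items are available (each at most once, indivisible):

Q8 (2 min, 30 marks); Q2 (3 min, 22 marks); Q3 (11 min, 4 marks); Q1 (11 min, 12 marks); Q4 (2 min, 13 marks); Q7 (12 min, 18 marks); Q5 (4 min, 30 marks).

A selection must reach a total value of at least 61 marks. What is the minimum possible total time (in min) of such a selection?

7

Subsets with value ≥ 61, sorted by total time:
- Q8+Q2+Q4: time 7, value 65
- Q8+Q4+Q5: time 8, value 73
- Q8+Q2+Q5: time 9, value 82
- Q2+Q4+Q5: time 9, value 65
Minimum time: 7 min.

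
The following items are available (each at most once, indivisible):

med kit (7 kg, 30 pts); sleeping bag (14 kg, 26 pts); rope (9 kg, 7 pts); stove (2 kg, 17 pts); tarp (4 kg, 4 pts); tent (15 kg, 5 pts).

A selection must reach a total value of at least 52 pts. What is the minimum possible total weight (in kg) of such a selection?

Subsets with value ≥ 52, sorted by total weight:
- med kit+rope+stove: weight 18, value 54
- med kit+sleeping bag: weight 21, value 56
- med kit+rope+stove+tarp: weight 22, value 58
Minimum weight: 18 kg.

18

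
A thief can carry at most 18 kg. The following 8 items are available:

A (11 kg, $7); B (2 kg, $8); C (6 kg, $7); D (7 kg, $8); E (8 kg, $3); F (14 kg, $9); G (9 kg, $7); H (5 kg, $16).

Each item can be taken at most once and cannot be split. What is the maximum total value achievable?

This is a 0/1 knapsack; check combinations near the capacity.
- B+D+H: weight 2+7+5=14, value 8+8+16=32
- B+C+H: weight 2+6+5=13, value 8+7+16=31
- B+G+H: weight 2+9+5=16, value 8+7+16=31
- A+B+H: weight 11+2+5=18, value 7+8+16=31
Best: $32.

$32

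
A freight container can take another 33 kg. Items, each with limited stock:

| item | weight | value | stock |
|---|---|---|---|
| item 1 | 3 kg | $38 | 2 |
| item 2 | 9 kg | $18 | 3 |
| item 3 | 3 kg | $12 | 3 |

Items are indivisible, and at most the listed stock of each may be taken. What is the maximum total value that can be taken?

$148

Top feasible selections:
- 2×item 1 + 2×item 2 + 3×item 3: weight 33, value 148
- 2×item 1 + 2×item 2 + 2×item 3: weight 30, value 136
Best: $148.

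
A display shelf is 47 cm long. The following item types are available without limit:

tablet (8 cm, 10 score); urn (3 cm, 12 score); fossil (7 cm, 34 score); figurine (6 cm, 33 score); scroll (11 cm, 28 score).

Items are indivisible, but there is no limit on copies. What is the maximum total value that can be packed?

245 score

Best value-per-unit is figurine at 33/6; filling with it alone gives 7×33 = 231.
Optimal mix: 1×urn + 2×fossil + 5×figurine → length 47, value 245.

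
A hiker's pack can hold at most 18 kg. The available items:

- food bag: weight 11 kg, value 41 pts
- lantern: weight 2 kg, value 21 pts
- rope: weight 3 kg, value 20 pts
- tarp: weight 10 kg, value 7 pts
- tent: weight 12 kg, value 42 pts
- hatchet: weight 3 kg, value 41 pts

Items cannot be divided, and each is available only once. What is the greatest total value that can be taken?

104 pts

Check high-value combinations within 18 kg:
- lantern+tent+hatchet: weight 2+12+3=17, value 21+42+41=104
- food bag+lantern+hatchet: weight 11+2+3=16, value 41+21+41=103
- rope+tent+hatchet: weight 3+12+3=18, value 20+42+41=103
- food bag+rope+hatchet: weight 11+3+3=17, value 41+20+41=102
Best: 104 pts.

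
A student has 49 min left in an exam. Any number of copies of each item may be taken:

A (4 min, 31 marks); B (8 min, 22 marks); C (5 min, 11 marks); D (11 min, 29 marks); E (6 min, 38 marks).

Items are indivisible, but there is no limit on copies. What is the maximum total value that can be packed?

372 marks

Best value-per-unit is A at 31/4, and filling with it alone uses time 12×4=48. No mix of the others beats 12×31 = 372.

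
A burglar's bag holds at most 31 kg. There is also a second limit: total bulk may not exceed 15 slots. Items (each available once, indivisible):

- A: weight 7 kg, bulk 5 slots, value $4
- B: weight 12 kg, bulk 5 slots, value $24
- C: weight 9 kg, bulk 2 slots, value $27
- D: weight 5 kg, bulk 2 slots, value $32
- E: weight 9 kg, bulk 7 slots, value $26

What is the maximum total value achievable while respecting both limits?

$85

Feasible sets respecting both limits:
- C+D+E: weight 23, bulk 11, value 85
- B+C+D: weight 26, bulk 9, value 83
- B+D+E: weight 26, bulk 14, value 82
Best: $85.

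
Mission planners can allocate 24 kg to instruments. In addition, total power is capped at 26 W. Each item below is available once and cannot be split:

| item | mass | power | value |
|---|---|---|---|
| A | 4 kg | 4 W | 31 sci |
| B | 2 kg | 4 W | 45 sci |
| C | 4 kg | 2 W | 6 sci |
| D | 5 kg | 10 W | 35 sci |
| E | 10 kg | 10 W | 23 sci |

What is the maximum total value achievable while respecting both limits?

117 sci

Feasible sets respecting both limits:
- A+B+C+D: mass 15, power 20, value 117
- A+B+D: mass 11, power 18, value 111
- B+C+D+E: mass 21, power 26, value 109
Best: 117 sci.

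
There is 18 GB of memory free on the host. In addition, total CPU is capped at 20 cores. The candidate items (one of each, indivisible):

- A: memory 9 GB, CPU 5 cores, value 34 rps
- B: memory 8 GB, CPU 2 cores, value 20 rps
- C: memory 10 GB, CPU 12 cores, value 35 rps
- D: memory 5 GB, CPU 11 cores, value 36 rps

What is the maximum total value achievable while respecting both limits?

Feasible sets respecting both limits:
- A+D: memory 14, CPU 16, value 70
- B+D: memory 13, CPU 13, value 56
- B+C: memory 18, CPU 14, value 55
Best: 70 rps.

70 rps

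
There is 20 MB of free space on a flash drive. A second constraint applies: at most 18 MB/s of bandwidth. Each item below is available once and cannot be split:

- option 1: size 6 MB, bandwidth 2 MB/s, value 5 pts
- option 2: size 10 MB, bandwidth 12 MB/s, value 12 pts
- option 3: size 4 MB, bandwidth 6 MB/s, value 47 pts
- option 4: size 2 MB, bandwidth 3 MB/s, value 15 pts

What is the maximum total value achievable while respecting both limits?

Feasible sets respecting both limits:
- option 1+option 3+option 4: size 12, bandwidth 11, value 67
- option 3+option 4: size 6, bandwidth 9, value 62
- option 2+option 3: size 14, bandwidth 18, value 59
- option 1+option 3: size 10, bandwidth 8, value 52
Best: 67 pts.

67 pts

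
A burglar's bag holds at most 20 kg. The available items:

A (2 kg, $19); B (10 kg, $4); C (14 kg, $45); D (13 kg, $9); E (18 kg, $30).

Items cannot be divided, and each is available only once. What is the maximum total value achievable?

Check high-value combinations within 20 kg:
- A+C: weight 2+14=16, value 19+45=64
- A+E: weight 2+18=20, value 19+30=49
- C: weight 14, value 45
- E: weight 18, value 30
Best: $64.

$64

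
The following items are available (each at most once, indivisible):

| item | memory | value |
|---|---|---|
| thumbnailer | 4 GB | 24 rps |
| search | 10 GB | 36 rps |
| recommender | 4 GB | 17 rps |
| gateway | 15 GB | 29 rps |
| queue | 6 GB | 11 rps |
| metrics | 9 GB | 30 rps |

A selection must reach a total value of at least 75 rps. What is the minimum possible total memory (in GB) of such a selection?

Subsets with value ≥ 75, sorted by total memory:
- thumbnailer+search+recommender: memory 18, value 77
- thumbnailer+search+metrics: memory 23, value 90
- search+recommender+metrics: memory 23, value 83
- thumbnailer+recommender+queue+metrics: memory 23, value 82
Minimum memory: 18 GB.

18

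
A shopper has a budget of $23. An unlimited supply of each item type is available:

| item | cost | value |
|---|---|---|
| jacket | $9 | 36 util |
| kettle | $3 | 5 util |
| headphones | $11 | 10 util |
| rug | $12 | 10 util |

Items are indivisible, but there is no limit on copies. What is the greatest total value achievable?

77 util

Best value-per-unit is jacket at 36/9; filling with it alone gives 2×36 = 72.
Optimal mix: 2×jacket + 1×kettle → cost 21, value 77.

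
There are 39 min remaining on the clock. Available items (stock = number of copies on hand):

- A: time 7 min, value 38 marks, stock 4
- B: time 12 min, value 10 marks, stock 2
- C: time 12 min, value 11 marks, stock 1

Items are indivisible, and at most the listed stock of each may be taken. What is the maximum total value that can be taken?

152 marks

Best selections within time 39 and stock limits:
- 4×A: time 28, value 152
- 3×A + 1×C: time 33, value 125
- 3×A + 1×B: time 33, value 124
Best: 152 marks.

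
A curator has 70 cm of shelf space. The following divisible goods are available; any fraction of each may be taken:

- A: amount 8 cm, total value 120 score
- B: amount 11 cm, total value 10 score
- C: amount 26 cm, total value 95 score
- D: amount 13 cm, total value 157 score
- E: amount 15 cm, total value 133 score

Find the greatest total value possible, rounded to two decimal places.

512.27

Take in order of value per unit:
- A (120/8 per unit): all 8 → value 120, running total 120.00
- D (157/13 per unit): all 13 → value 157, running total 277.00
- E (133/15 per unit): all 15 → value 133, running total 410.00
- C (95/26 per unit): all 26 → value 95, running total 505.00
- B (10/11 per unit): 8 of 11 → value 8×10/11 = 7.2727, running total 512.27
Total 512.27.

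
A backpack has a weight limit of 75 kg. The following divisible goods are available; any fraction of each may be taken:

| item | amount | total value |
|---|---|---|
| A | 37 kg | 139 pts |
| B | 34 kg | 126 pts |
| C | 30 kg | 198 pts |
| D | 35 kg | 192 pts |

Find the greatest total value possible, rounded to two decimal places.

Take in order of value per unit:
- C (198/30 per unit): all 30 → value 198, running total 198.00
- D (192/35 per unit): all 35 → value 192, running total 390.00
- A (139/37 per unit): 10 of 37 → value 10×139/37 = 37.5676, running total 427.57
Total 427.57.

427.57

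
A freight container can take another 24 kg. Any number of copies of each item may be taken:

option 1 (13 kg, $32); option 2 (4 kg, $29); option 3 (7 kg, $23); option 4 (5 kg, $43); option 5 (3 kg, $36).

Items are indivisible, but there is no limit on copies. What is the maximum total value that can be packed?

Best value-per-unit is option 5 at 36/3, and filling with it alone uses weight 8×3=24. No mix of the others beats 8×36 = 288.

$288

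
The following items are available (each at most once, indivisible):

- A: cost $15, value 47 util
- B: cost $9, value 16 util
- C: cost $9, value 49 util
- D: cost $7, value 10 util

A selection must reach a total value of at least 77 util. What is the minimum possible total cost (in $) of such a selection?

Subsets with value ≥ 77, sorted by total cost:
- A+C: cost 24, value 96
- A+C+D: cost 31, value 106
- A+B+C: cost 33, value 112
- A+B+C+D: cost 40, value 122
Minimum cost: 24 $.

24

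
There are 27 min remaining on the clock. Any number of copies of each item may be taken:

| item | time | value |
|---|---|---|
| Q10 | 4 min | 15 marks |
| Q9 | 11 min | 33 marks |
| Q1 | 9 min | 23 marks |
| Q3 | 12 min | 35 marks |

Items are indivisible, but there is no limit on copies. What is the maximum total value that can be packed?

Best value-per-unit is Q10 at 15/4; filling with it alone gives 6×15 = 90.
Optimal mix: 4×Q10 + 1×Q9 → time 27, value 93.

93 marks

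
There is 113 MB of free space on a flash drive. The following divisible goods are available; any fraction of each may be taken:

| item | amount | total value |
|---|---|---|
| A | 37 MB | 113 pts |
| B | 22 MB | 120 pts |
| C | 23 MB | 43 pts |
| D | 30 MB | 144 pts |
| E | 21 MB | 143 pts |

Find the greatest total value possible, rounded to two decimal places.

Take in order of value per unit:
- E (143/21 per unit): all 21 → value 143, running total 143.00
- B (120/22 per unit): all 22 → value 120, running total 263.00
- D (144/30 per unit): all 30 → value 144, running total 407.00
- A (113/37 per unit): all 37 → value 113, running total 520.00
- C (43/23 per unit): 3 of 23 → value 3×43/23 = 5.6087, running total 525.61
Total 525.61.

525.61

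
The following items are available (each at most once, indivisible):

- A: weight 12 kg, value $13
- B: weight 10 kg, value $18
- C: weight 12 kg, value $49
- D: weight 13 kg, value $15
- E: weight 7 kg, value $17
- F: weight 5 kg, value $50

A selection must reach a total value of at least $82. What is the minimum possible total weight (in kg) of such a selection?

Subsets with value ≥ 82, sorted by total weight:
- C+F: weight 17, value 99
- B+E+F: weight 22, value 85
Minimum weight: 17 kg.

17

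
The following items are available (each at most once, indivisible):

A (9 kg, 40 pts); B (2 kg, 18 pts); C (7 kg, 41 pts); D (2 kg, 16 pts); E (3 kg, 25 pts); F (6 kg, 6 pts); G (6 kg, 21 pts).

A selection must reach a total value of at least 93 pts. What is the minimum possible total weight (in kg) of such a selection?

14

Subsets with value ≥ 93, sorted by total weight:
- B+C+D+E: weight 14, value 100
- A+B+D+E: weight 16, value 99
Minimum weight: 14 kg.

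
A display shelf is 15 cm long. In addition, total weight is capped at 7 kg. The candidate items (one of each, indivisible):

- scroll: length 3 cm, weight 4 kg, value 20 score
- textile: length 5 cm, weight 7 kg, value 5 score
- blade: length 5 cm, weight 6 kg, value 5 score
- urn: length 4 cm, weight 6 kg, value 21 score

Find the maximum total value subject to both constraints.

Feasible sets respecting both limits:
- urn: length 4, weight 6, value 21
- scroll: length 3, weight 4, value 20
- textile: length 5, weight 7, value 5
- blade: length 5, weight 6, value 5
Best: 21 score.

21 score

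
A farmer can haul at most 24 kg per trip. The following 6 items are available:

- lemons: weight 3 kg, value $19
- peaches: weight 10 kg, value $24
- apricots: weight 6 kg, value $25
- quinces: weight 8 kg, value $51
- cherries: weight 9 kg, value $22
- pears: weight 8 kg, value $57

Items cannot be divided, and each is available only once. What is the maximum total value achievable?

This is a 0/1 knapsack; check combinations near the capacity.
- apricots+quinces+pears: weight 6+8+8=22, value 25+51+57=133
- lemons+quinces+pears: weight 3+8+8=19, value 19+51+57=127
- quinces+pears: weight 8+8=16, value 51+57=108
- peaches+apricots+pears: weight 10+6+8=24, value 24+25+57=106
- apricots+cherries+pears: weight 6+9+8=23, value 25+22+57=104
Best: $133.

$133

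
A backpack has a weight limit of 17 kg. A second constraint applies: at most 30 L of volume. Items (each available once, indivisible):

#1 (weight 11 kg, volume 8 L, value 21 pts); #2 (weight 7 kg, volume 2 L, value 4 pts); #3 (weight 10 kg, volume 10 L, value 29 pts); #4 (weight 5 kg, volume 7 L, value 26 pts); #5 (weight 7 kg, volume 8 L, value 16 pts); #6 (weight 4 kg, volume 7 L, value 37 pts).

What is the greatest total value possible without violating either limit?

79 pts

Feasible sets respecting both limits:
- #4+#5+#6: weight 16, volume 22, value 79
- #2+#4+#6: weight 16, volume 16, value 67
- #3+#6: weight 14, volume 17, value 66
- #4+#6: weight 9, volume 14, value 63
Best: 79 pts.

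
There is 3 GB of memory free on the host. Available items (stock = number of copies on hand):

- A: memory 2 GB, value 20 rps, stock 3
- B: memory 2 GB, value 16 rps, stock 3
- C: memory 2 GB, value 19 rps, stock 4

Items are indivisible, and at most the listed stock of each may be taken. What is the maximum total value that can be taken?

20 rps

Top feasible selections:
- 1×A: memory 2, value 20
- 1×C: memory 2, value 19
- 1×B: memory 2, value 16
Best: 20 rps.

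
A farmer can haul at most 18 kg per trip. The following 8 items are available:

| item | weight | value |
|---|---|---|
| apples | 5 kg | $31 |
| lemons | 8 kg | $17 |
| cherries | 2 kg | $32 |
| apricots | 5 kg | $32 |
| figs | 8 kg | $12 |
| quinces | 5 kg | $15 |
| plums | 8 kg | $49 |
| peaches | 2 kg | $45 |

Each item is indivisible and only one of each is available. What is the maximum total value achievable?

This is a 0/1 knapsack; check combinations near the capacity.
- cherries+apricots+plums+peaches: weight 2+5+8+2=17, value 32+32+49+45=158
- apples+cherries+plums+peaches: weight 5+2+8+2=17, value 31+32+49+45=157
- cherries+quinces+plums+peaches: weight 2+5+8+2=17, value 32+15+49+45=141
Best: $158.

$158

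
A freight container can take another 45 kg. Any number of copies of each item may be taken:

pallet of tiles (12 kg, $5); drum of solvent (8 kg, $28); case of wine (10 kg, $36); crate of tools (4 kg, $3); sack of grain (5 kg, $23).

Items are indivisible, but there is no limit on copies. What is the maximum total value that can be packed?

$207

Best value-per-unit is sack of grain at 23/5, and filling with it alone uses weight 9×5=45. No mix of the others beats 9×23 = 207.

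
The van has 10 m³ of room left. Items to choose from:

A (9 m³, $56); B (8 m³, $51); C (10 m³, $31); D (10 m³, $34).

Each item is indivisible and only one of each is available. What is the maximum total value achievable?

Check high-value combinations within 10 m³:
- A: volume 9, value 56
- B: volume 8, value 51
- D: volume 10, value 34
- C: volume 10, value 31
Best: $56.

$56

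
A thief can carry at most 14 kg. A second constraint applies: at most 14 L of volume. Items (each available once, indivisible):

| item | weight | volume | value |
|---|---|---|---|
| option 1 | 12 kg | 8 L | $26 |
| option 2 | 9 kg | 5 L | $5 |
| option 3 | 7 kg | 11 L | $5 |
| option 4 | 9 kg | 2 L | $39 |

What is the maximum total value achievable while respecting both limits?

$39

Feasible sets respecting both limits:
- option 4: weight 9, volume 2, value 39
- option 1: weight 12, volume 8, value 26
- option 2: weight 9, volume 5, value 5
Best: $39.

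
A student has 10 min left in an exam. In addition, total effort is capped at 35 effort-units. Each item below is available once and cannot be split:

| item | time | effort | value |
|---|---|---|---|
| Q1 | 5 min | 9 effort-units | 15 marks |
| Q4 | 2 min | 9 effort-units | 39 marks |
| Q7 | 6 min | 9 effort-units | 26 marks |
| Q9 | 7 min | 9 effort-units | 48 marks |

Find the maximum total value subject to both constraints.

Feasible sets respecting both limits:
- Q4+Q9: time 9, effort 18, value 87
- Q4+Q7: time 8, effort 18, value 65
- Q1+Q4: time 7, effort 18, value 54
- Q9: time 7, effort 9, value 48
Best: 87 marks.

87 marks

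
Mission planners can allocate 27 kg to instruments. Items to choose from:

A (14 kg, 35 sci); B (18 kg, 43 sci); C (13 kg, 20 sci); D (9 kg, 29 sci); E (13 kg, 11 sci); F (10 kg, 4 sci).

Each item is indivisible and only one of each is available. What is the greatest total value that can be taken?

72 sci

Check high-value combinations within 27 kg:
- B+D: mass 18+9=27, value 43+29=72
- A+D: mass 14+9=23, value 35+29=64
- A+C: mass 14+13=27, value 35+20=55
Best: 72 sci.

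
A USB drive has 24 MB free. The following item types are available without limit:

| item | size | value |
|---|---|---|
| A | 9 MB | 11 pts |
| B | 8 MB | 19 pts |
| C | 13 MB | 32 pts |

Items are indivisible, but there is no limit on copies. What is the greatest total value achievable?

Best value-per-unit is C at 32/13; filling with it alone gives 1×32 = 32.
Optimal mix: 3×B → size 24, value 57.

57 pts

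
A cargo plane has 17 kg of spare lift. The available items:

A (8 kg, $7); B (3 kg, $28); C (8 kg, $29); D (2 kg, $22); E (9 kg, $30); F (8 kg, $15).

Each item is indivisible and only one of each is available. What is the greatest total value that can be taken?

Check high-value combinations within 17 kg:
- B+D+E: weight 3+2+9=14, value 28+22+30=80
- B+C+D: weight 3+8+2=13, value 28+29+22=79
- B+D+F: weight 3+2+8=13, value 28+22+15=65
- C+E: weight 8+9=17, value 29+30=59
Best: $80.

$80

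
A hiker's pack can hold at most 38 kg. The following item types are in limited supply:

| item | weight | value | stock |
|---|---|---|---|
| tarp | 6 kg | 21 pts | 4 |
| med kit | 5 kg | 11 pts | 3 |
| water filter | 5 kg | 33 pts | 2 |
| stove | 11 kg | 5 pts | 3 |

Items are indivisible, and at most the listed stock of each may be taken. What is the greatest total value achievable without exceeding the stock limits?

Best selections within weight 38 and stock limits:
- 3×tarp + 2×med kit + 2×water filter: weight 38, value 151
- 4×tarp + 2×water filter: weight 34, value 150
- 2×tarp + 3×med kit + 2×water filter: weight 37, value 141
- 3×tarp + 1×med kit + 2×water filter: weight 33, value 140
Best: 151 pts.

151 pts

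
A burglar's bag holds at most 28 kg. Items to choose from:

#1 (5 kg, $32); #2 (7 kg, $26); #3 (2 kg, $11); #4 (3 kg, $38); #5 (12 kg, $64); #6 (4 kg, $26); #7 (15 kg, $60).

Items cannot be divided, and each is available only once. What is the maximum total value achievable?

Check high-value combinations within 28 kg:
- #1+#3+#4+#5+#6: weight 5+2+3+12+4=26, value 32+11+38+64+26=171
- #2+#3+#4+#5+#6: weight 7+2+3+12+4=28, value 26+11+38+64+26=165
- #1+#4+#5+#6: weight 5+3+12+4=24, value 32+38+64+26=160
Best: $171.

$171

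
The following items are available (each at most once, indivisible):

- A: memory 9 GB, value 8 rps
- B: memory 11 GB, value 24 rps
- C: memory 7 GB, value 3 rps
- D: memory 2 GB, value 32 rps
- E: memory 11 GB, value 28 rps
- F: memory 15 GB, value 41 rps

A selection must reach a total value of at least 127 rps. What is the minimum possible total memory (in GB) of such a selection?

46

Subsets with value ≥ 127, sorted by total memory:
- B+C+D+E+F: memory 46, value 128
- A+B+D+E+F: memory 48, value 133
- A+B+C+D+E+F: memory 55, value 136
Minimum memory: 46 GB.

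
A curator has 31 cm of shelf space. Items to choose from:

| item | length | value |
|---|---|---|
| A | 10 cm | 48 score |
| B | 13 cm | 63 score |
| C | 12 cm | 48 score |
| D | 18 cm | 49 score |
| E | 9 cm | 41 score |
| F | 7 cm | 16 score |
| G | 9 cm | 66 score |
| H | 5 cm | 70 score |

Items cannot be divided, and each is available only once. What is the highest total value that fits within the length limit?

This is a 0/1 knapsack; check combinations near the capacity.
- A+F+G+H: length 10+7+9+5=31, value 48+16+66+70=200
- B+G+H: length 13+9+5=27, value 63+66+70=199
- E+F+G+H: length 9+7+9+5=30, value 41+16+66+70=193
Best: 200 score.

200 score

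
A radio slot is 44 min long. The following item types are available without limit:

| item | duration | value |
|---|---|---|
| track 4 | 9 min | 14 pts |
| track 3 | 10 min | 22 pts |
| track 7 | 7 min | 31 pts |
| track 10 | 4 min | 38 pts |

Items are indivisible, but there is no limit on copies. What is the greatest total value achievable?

Best value-per-unit is track 10 at 38/4, and filling with it alone uses duration 11×4=44. No mix of the others beats 11×38 = 418.

418 pts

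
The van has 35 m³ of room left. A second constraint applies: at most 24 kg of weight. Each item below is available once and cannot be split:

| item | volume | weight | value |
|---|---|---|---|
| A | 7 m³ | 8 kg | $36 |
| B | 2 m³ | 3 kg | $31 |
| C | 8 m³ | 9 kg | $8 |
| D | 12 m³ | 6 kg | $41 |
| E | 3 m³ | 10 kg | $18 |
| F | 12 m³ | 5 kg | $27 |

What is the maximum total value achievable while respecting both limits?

Feasible sets respecting both limits:
- A+B+D+F: volume 33, weight 22, value 135
- B+D+E+F: volume 29, weight 24, value 117
- A+B+D: volume 21, weight 17, value 108
Best: $135.

$135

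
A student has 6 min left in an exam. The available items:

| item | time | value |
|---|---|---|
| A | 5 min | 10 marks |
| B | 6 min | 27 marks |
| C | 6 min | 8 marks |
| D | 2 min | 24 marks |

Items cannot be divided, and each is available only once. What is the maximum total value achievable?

27 marks

This is a 0/1 knapsack; check combinations near the capacity.
- B: time 6, value 27
- D: time 2, value 24
- A: time 5, value 10
Best: 27 marks.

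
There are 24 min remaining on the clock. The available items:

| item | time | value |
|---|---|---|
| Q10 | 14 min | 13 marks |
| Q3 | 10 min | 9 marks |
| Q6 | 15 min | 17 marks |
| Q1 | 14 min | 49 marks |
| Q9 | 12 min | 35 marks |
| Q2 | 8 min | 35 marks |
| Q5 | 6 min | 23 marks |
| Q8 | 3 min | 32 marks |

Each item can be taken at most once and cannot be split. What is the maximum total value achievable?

104 marks

Check high-value combinations within 24 min:
- Q1+Q5+Q8: time 14+6+3=23, value 49+23+32=104
- Q9+Q2+Q8: time 12+8+3=23, value 35+35+32=102
- Q2+Q5+Q8: time 8+6+3=17, value 35+23+32=90
- Q9+Q5+Q8: time 12+6+3=21, value 35+23+32=90
- Q1+Q2: time 14+8=22, value 49+35=84
Best: 104 marks.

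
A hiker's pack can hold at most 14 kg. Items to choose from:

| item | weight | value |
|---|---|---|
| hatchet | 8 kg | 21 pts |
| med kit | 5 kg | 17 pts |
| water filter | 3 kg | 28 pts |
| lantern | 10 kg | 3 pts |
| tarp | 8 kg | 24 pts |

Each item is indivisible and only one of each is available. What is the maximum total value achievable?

52 pts

This is a 0/1 knapsack; check combinations near the capacity.
- water filter+tarp: weight 3+8=11, value 28+24=52
- hatchet+water filter: weight 8+3=11, value 21+28=49
- med kit+water filter: weight 5+3=8, value 17+28=45
- med kit+tarp: weight 5+8=13, value 17+24=41
Best: 52 pts.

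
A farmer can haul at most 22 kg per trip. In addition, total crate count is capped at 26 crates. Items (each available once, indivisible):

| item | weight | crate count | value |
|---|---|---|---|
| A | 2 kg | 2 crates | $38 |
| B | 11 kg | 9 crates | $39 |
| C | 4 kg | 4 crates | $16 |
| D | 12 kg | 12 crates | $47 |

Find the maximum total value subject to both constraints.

$101

Feasible sets respecting both limits:
- A+C+D: weight 18, crate count 18, value 101
- A+B+C: weight 17, crate count 15, value 93
- A+D: weight 14, crate count 14, value 85
Best: $101.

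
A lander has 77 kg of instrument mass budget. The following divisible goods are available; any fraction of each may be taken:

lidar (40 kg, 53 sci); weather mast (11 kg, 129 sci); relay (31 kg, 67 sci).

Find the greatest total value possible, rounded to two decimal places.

Take in order of value per unit:
- weather mast (129/11 per unit): all 11 → value 129, running total 129.00
- relay (67/31 per unit): all 31 → value 67, running total 196.00
- lidar (53/40 per unit): 35 of 40 → value 35×53/40 = 46.3750, running total 242.38
Total 242.38.

242.38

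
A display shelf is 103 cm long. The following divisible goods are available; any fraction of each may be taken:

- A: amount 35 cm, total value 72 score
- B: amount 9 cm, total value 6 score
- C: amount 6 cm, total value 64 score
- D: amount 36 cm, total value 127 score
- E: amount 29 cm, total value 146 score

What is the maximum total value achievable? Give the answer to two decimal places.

402.83

Take in order of value per unit:
- C (64/6 per unit): all 6 → value 64, running total 64.00
- E (146/29 per unit): all 29 → value 146, running total 210.00
- D (127/36 per unit): all 36 → value 127, running total 337.00
- A (72/35 per unit): 32 of 35 → value 32×72/35 = 65.8286, running total 402.83
Total 402.83.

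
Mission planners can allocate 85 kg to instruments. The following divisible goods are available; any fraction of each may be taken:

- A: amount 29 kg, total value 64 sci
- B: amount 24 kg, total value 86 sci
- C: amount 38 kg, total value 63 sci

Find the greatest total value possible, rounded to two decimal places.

Take in order of value per unit:
- B (86/24 per unit): all 24 → value 86, running total 86.00
- A (64/29 per unit): all 29 → value 64, running total 150.00
- C (63/38 per unit): 32 of 38 → value 32×63/38 = 53.0526, running total 203.05
Total 203.05.

203.05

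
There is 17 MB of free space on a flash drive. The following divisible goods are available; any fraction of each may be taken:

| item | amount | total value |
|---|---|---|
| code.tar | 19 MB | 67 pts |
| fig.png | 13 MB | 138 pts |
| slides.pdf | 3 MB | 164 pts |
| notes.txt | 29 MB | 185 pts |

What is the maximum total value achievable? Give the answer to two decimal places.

308.38

Take in order of value per unit:
- slides.pdf (164/3 per unit): all 3 → value 164, running total 164.00
- fig.png (138/13 per unit): all 13 → value 138, running total 302.00
- notes.txt (185/29 per unit): 1 of 29 → value 1×185/29 = 6.3793, running total 308.38
Total 308.38.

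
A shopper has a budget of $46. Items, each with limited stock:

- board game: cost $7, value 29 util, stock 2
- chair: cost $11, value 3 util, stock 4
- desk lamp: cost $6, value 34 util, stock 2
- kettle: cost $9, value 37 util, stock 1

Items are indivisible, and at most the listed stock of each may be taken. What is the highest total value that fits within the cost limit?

Top feasible selections:
- 2×board game + 1×chair + 2×desk lamp + 1×kettle: cost 46, value 166
- 2×board game + 2×desk lamp + 1×kettle: cost 35, value 163
- 1×board game + 1×chair + 2×desk lamp + 1×kettle: cost 39, value 137
- 1×board game + 2×desk lamp + 1×kettle: cost 28, value 134
Best: 166 util.

166 util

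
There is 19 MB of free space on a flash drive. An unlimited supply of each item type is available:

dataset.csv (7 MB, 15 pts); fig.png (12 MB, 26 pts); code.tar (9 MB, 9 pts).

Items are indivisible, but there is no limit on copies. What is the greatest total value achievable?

Best value-per-unit is fig.png at 26/12; filling with it alone gives 1×26 = 26.
Optimal mix: 1×dataset.csv + 1×fig.png → size 19, value 41.

41 pts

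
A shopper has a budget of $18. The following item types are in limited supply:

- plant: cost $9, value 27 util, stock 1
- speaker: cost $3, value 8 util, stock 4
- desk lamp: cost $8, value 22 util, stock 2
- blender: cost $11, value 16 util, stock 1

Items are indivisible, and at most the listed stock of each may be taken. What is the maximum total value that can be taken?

Best selections within cost 18 and stock limits:
- 1×plant + 3×speaker: cost 18, value 51
- 1×plant + 1×desk lamp: cost 17, value 49
Best: 51 util.

51 util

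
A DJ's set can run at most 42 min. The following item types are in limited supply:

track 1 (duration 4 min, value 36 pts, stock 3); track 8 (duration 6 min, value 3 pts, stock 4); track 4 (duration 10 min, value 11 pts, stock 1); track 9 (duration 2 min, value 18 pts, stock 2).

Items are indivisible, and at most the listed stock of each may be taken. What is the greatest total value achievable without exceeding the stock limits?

Top feasible selections:
- 3×track 1 + 2×track 8 + 1×track 4 + 2×track 9: duration 38, value 161
- 3×track 1 + 1×track 8 + 1×track 4 + 2×track 9: duration 32, value 158
- 3×track 1 + 4×track 8 + 2×track 9: duration 40, value 156
- 3×track 1 + 1×track 4 + 2×track 9: duration 26, value 155
Best: 161 pts.

161 pts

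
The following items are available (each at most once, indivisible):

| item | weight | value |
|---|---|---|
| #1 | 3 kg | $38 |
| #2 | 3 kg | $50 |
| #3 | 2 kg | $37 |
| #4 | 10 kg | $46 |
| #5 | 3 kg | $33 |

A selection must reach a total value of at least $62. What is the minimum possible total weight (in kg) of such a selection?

5

Subsets with value ≥ 62, sorted by total weight:
- #2+#3: weight 5, value 87
- #1+#3: weight 5, value 75
- #3+#5: weight 5, value 70
- #1+#2: weight 6, value 88
Minimum weight: 5 kg.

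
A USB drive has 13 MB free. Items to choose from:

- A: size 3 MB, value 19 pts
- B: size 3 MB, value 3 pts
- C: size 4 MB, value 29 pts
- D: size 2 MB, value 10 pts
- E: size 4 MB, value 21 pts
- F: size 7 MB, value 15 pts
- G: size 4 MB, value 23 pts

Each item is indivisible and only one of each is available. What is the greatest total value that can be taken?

Check high-value combinations within 13 MB:
- A+C+D+G: size 3+4+2+4=13, value 19+29+10+23=81
- A+C+D+E: size 3+4+2+4=13, value 19+29+10+21=79
- C+E+G: size 4+4+4=12, value 29+21+23=73
Best: 81 pts.

81 pts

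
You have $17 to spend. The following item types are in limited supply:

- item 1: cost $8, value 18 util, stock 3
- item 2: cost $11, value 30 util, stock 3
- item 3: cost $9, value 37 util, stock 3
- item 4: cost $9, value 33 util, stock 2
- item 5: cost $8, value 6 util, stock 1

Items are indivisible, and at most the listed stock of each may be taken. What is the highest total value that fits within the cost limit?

Best selections within cost 17 and stock limits:
- 1×item 1 + 1×item 3: cost 17, value 55
- 1×item 1 + 1×item 4: cost 17, value 51
- 1×item 3 + 1×item 5: cost 17, value 43
- 1×item 4 + 1×item 5: cost 17, value 39
Best: 55 util.

55 util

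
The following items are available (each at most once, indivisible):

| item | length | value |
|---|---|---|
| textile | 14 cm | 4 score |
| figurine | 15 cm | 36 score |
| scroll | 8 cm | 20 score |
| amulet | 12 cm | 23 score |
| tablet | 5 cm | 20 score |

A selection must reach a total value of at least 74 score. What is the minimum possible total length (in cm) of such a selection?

28

Subsets with value ≥ 74, sorted by total length:
- figurine+scroll+tablet: length 28, value 76
- figurine+amulet+tablet: length 32, value 79
Minimum length: 28 cm.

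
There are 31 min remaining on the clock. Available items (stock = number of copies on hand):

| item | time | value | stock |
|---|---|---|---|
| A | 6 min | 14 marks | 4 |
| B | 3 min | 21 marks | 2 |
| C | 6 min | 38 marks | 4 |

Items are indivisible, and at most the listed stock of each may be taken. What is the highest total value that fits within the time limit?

Best selections within time 31 and stock limits:
- 2×B + 4×C: time 30, value 194
- 1×B + 4×C: time 27, value 173
- 1×A + 2×B + 3×C: time 30, value 170
Best: 194 marks.

194 marks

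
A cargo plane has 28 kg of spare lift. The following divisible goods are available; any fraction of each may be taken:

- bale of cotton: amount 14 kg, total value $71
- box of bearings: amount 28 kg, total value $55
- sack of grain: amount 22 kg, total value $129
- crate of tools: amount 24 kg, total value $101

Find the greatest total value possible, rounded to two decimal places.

159.43

Take in order of value per unit:
- sack of grain (129/22 per unit): all 22 → value 129, running total 129.00
- bale of cotton (71/14 per unit): 6 of 14 → value 6×71/14 = 30.4286, running total 159.43
Total 159.43.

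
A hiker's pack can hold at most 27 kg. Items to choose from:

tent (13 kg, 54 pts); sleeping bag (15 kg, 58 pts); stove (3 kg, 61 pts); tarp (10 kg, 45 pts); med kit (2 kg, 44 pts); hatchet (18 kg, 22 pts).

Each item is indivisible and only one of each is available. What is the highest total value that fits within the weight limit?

Check high-value combinations within 27 kg:
- sleeping bag+stove+med kit: weight 15+3+2=20, value 58+61+44=163
- tent+stove+tarp: weight 13+3+10=26, value 54+61+45=160
- tent+stove+med kit: weight 13+3+2=18, value 54+61+44=159
Best: 163 pts.

163 pts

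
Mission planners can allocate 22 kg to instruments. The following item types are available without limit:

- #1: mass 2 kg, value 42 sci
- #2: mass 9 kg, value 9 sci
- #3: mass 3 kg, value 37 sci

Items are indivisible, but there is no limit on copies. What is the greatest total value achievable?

462 sci

Best value-per-unit is #1 at 42/2, and filling with it alone uses mass 11×2=22. No mix of the others beats 11×42 = 462.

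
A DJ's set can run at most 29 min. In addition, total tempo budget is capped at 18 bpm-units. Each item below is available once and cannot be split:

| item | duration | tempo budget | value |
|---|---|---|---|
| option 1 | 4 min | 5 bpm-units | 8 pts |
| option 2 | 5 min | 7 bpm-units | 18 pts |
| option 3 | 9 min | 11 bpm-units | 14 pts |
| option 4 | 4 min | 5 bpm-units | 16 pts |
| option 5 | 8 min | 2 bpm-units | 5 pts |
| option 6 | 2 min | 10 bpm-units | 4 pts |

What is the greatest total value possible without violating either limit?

42 pts

Feasible sets respecting both limits:
- option 1+option 2+option 4: duration 13, tempo budget 17, value 42
- option 2+option 4+option 5: duration 17, tempo budget 14, value 39
- option 3+option 4+option 5: duration 21, tempo budget 18, value 35
Best: 42 pts.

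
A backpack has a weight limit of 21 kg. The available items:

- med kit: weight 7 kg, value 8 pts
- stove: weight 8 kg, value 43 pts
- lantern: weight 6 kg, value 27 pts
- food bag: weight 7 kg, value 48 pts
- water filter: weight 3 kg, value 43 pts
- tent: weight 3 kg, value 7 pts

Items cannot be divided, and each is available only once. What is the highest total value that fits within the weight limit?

141 pts

Check high-value combinations within 21 kg:
- stove+food bag+water filter+tent: weight 8+7+3+3=21, value 43+48+43+7=141
- stove+food bag+water filter: weight 8+7+3=18, value 43+48+43=134
- lantern+food bag+water filter+tent: weight 6+7+3+3=19, value 27+48+43+7=125
- stove+lantern+water filter+tent: weight 8+6+3+3=20, value 43+27+43+7=120
- lantern+food bag+water filter: weight 6+7+3=16, value 27+48+43=118
Best: 141 pts.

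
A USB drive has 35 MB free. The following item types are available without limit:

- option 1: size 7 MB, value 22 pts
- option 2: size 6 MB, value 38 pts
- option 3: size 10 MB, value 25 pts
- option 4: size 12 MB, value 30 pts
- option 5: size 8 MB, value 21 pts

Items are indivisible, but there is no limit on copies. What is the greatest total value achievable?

Best value-per-unit is option 2 at 38/6, and filling with it alone uses size 5×6=30. No mix of the others beats 5×38 = 190.

190 pts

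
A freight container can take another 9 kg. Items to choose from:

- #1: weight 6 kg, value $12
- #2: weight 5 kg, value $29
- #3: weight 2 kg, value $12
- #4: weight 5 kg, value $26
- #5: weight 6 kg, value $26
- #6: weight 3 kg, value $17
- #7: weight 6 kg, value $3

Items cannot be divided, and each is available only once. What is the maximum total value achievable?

$46

Check high-value combinations within 9 kg:
- #2+#6: weight 5+3=8, value 29+17=46
- #4+#6: weight 5+3=8, value 26+17=43
- #5+#6: weight 6+3=9, value 26+17=43
- #2+#3: weight 5+2=7, value 29+12=41
- #3+#4: weight 2+5=7, value 12+26=38
Best: $46.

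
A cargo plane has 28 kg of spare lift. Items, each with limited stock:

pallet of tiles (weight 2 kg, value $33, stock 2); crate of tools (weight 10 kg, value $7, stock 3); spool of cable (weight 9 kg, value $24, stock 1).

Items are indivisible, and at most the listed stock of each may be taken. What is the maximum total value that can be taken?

Best selections within weight 28 and stock limits:
- 2×pallet of tiles + 1×crate of tools + 1×spool of cable: weight 23, value 97
- 2×pallet of tiles + 1×spool of cable: weight 13, value 90
Best: $97.

$97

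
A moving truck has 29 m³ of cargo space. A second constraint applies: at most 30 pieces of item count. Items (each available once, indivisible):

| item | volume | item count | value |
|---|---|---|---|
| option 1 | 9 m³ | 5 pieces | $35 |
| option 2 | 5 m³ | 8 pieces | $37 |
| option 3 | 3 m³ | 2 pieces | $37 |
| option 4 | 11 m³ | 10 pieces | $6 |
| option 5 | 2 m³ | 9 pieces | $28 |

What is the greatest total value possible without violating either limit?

$137

Feasible sets respecting both limits:
- option 1+option 2+option 3+option 5: volume 19, item count 24, value 137
- option 1+option 2+option 3+option 4: volume 28, item count 25, value 115
- option 1+option 2+option 3: volume 17, item count 15, value 109
Best: $137.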